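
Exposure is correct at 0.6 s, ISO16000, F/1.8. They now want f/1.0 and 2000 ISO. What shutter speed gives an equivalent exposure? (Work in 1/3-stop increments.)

Aperture: f/1.8 → f/1.6 → f/1.4 → f/1.2 → f/1.1 → f/1.0 — 1 2/3 stops larger aperture (brighter).
ISO: 16000 → 12800 → 10000 → 8000 → 6400 → 5000 → 4000 → 3200 → 2500 → 2000 — 3 stops dropped (darker).
Net change so far: 1 1/3 stops darker. Offset with the shutter speed: 0.6 → 0.8 → 1 → 1.3 → 1.6.

1.6 s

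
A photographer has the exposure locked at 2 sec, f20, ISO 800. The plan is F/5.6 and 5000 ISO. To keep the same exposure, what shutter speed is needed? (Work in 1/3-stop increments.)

1/40s

Aperture: f/20 → f/18 → f/16 → f/14 → f/13 → f/11 → f/10 → f/9 → f/8 → f/7.1 → f/6.3 → f/5.6 — 3 2/3 stops opened up (brighter).
ISO: 800 → 1000 → 1250 → 1600 → 2000 → 2500 → 3200 → 4000 → 5000 — 2 2/3 stops higher (brighter).
Net change so far: 6 1/3 stops brighter. Offset with the shutter speed: 2 → 1.6 → 1.3 → 1 → 0.8 → 0.6 → 0.5 → 0.4 → 0.3 → 1/4 → 1/5 → 1/6 → 1/8 → 1/10 → 1/13 → 1/15 → 1/20 → 1/25 → 1/30 → 1/40.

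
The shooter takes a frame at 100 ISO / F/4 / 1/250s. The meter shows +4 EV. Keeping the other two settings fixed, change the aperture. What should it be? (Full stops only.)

f/16

Overexposed by 4 stops → need 4 stops darker.
Aperture: f/4 → f/5.6 → f/8 → f/11 → f/16.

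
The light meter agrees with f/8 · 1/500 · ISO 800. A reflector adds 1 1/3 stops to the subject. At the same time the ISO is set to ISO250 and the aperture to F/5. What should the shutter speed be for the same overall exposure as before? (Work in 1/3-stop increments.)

Scene light: 1 1/3 stops brighter.
ISO: 800 → 640 → 500 → 400 → 320 → 250 — 1 2/3 stops lower (darker).
Aperture: f/8 → f/7.1 → f/6.3 → f/5.6 → f/5 — 1 1/3 stops opened up (brighter).
Net so far: 1 stop brighter. Shutter speed: 1/500 → 1/640 → 1/800 → 1/1000.

1/1000s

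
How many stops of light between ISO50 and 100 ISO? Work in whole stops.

1 stop

50 → 100 — count the steps: 1 stop.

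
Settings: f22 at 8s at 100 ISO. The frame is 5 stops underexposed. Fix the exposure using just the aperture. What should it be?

Underexposed by 5 stops → need 5 stops brighter.
Aperture: f/22 → f/16 → f/11 → f/8 → f/5.6 → f/4.

f/4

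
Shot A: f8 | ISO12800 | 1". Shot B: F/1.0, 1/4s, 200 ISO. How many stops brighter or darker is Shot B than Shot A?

2 stops darker

Aperture: f/8 → f/5.6 → f/4 → f/2.8 → f/2 → f/1.4 → f/1.0 — 6 stops opened up (brighter).
Shutter speed: 1 → 1/2 → 1/4 — 2 stops shorter (darker).
ISO: 12800 → 6400 → 3200 → 1600 → 800 → 400 → 200 — 6 stops lower (darker).
Net: +6 −2 −6 = −2 stops.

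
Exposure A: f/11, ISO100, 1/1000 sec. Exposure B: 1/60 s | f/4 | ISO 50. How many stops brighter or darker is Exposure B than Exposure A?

Aperture: f/11 → f/8 → f/5.6 → f/4 — 3 stops opened up (brighter).
Shutter speed: 1/1000 → 1/500 → 1/250 → 1/125 → 1/60 — 4 stops longer (brighter).
ISO: 100 → 50 — 1 stop dropped (darker).
Net: +3 +4 −1 = +6 stops.

6 stops brighter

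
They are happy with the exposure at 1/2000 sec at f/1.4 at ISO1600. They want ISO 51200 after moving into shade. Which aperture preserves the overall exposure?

ISO: 1600 → 3200 → 6400 → 12800 → 25600 → 51200 — 5 stops raised (brighter).
Need 5 stops darker from the aperture: f/1.4 → f/2 → f/2.8 → f/4 → f/5.6 → f/8.

f/8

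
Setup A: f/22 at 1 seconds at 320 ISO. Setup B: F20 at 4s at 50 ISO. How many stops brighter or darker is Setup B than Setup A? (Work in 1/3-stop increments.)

1/3 stop darker

Aperture: f/22 → f/20 — 1/3 stop opened up (brighter).
Shutter speed: 1 → 1.3 → 1.6 → 2 → 2.5 → 3.2 → 4 — 2 stops longer (brighter).
ISO: 320 → 250 → 200 → 160 → 125 → 100 → 80 → 64 → 50 — 2 2/3 stops lower (darker).
Net: +1/3 +2 −2 2/3 = −1/3 stops.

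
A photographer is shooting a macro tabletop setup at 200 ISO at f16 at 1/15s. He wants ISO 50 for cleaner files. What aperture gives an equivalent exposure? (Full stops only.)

ISO: 200 → 100 → 50 — 2 stops lower (darker).
Need 2 stops brighter from the aperture: f/16 → f/11 → f/8.

f/8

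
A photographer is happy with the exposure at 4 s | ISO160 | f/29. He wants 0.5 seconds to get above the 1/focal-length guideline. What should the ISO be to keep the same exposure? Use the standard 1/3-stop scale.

Shutter speed: 4 → 3.2 → 2.5 → 2 → 1.6 → 1.3 → 1 → 0.8 → 0.6 → 0.5 — 3 stops shorter (darker).
Need 3 stops brighter from the ISO: 160 → 200 → 250 → 320 → 400 → 500 → 640 → 800 → 1000 → 1250.

ISO 1250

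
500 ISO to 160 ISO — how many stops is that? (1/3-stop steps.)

1 2/3 stops

500 → 400 → 320 → 250 → 200 → 160 — count the steps: 5 third-stops = 1 2/3 stops.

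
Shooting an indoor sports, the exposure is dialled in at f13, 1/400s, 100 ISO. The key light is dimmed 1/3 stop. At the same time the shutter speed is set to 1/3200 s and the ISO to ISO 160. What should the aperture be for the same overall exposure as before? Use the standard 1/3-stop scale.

Scene light: 1/3 stop darker.
Shutter speed: 1/400 → 1/500 → 1/640 → 1/800 → 1/1000 → 1/1250 → 1/1600 → 1/2000 → 1/2500 → 1/3200 — 3 stops faster (darker).
ISO: 100 → 125 → 160 — 2/3 stop higher (brighter).
Net so far: 2 2/3 stops darker. Aperture: f/13 → f/11 → f/10 → f/9 → f/8 → f/7.1 → f/6.3 → f/5.6 → f/5.

f/5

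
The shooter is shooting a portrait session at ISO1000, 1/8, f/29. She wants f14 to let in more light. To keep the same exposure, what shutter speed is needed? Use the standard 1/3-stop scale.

Aperture: f/29 → f/25 → f/22 → f/20 → f/18 → f/16 → f/14 — 2 stops larger aperture (brighter).
Need 2 stops darker from the shutter speed: 1/8 → 1/10 → 1/13 → 1/15 → 1/20 → 1/25 → 1/30.

1/30s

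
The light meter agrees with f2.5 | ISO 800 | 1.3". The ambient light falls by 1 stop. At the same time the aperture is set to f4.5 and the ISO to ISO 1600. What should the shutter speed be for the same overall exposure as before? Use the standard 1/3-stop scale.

4 s

Scene light: 1 stop darker.
Aperture: f/2.5 → f/2.8 → f/3.2 → f/3.5 → f/4 → f/4.5 — 1 2/3 stops smaller aperture (darker).
ISO: 800 → 1000 → 1250 → 1600 — 1 stop higher (brighter).
Net so far: 1 2/3 stops darker. Shutter speed: 1.3 → 1.6 → 2 → 2.5 → 3.2 → 4.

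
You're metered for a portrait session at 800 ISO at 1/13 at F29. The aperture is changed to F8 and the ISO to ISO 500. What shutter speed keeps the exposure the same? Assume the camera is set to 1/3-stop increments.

Aperture: f/29 → f/25 → f/22 → f/20 → f/18 → f/16 → f/14 → f/13 → f/11 → f/10 → f/9 → f/8 — 3 2/3 stops wider (brighter).
ISO: 800 → 640 → 500 — 2/3 stop lower (darker).
Net change so far: 3 stops brighter. Offset with the shutter speed: 1/13 → 1/15 → 1/20 → 1/25 → 1/30 → 1/40 → 1/50 → 1/60 → 1/80 → 1/100.

1/100s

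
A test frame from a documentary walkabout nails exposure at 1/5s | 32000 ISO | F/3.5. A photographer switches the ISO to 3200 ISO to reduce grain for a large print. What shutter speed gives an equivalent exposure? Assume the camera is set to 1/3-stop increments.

ISO: 32000 → 25600 → 20000 → 16000 → 12800 → 10000 → 8000 → 6400 → 5000 → 4000 → 3200 — 3 1/3 stops dropped (darker).
Need 3 1/3 stops brighter from the shutter speed: 1/5 → 1/4 → 0.3 → 0.4 → 0.5 → 0.6 → 0.8 → 1 → 1.3 → 1.6 → 2.

2 s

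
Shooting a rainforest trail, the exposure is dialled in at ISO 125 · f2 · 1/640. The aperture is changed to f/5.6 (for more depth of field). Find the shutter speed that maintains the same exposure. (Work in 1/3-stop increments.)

Aperture: f/2 → f/2.2 → f/2.5 → f/2.8 → f/3.2 → f/3.5 → f/4 → f/4.5 → f/5 → f/5.6 — 3 stops smaller aperture (darker).
Need 3 stops brighter from the shutter speed: 1/640 → 1/500 → 1/400 → 1/320 → 1/250 → 1/200 → 1/160 → 1/125 → 1/100 → 1/80.

1/80s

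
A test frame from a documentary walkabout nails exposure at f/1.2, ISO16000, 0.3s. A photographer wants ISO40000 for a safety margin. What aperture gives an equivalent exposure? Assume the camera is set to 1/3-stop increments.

f/2

ISO: 16000 → 20000 → 25600 → 32000 → 40000 — 1 1/3 stops higher (brighter).
Need 1 1/3 stops darker from the aperture: f/1.2 → f/1.4 → f/1.6 → f/1.8 → f/2.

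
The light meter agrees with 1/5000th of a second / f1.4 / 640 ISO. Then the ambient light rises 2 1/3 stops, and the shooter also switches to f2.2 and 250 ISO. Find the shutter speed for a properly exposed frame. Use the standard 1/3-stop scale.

1/4000s

Scene light: 2 1/3 stops brighter.
Aperture: f/1.4 → f/1.6 → f/1.8 → f/2 → f/2.2 — 1 1/3 stops stopped down (darker).
ISO: 640 → 500 → 400 → 320 → 250 — 1 1/3 stops dropped (darker).
Net so far: 1/3 stop darker. Shutter speed: 1/5000 → 1/4000.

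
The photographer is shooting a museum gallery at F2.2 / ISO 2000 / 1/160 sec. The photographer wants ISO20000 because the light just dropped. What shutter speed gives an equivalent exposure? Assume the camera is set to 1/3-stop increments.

ISO: 2000 → 2500 → 3200 → 4000 → 5000 → 6400 → 8000 → 10000 → 12800 → 16000 → 20000 — 3 1/3 stops raised (brighter).
Need 3 1/3 stops darker from the shutter speed: 1/160 → 1/200 → 1/250 → 1/320 → 1/400 → 1/500 → 1/640 → 1/800 → 1/1000 → 1/1250 → 1/1600.

1/1600s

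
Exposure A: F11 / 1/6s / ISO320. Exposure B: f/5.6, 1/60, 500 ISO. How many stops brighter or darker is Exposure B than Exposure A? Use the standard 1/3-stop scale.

2/3 stop darker

Aperture: f/11 → f/10 → f/9 → f/8 → f/7.1 → f/6.3 → f/5.6 — 2 stops wider (brighter).
Shutter speed: 1/6 → 1/8 → 1/10 → 1/13 → 1/15 → 1/20 → 1/25 → 1/30 → 1/40 → 1/50 → 1/60 — 3 1/3 stops faster (darker).
ISO: 320 → 400 → 500 — 2/3 stop higher (brighter).
Net: +2 −3 1/3 +2/3 = −2/3 stops.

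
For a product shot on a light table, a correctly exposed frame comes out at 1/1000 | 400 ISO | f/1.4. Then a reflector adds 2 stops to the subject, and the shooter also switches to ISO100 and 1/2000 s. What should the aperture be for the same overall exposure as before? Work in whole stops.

Scene light: 2 stops brighter.
ISO: 400 → 200 → 100 — 2 stops dropped (darker).
Shutter speed: 1/1000 → 1/2000 — 1 stop faster (darker).
Net so far: 1 stop darker. Aperture: f/1.4 → f/1.0.

f/1.0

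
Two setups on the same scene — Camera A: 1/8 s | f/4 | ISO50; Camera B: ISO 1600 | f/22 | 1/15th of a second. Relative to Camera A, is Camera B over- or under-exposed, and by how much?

1 stop darker

Aperture: f/4 → f/5.6 → f/8 → f/11 → f/16 → f/22 — 5 stops stopped down (darker).
Shutter speed: 1/8 → 1/15 — 1 stop shorter (darker).
ISO: 50 → 100 → 200 → 400 → 800 → 1600 — 5 stops raised (brighter).
Net: −5 −1 +5 = −1 stop.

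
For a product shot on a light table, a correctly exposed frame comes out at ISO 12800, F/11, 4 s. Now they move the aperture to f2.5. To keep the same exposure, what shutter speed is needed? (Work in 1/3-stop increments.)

Aperture: f/11 → f/10 → f/9 → f/8 → f/7.1 → f/6.3 → f/5.6 → f/5 → f/4.5 → f/4 → f/3.5 → f/3.2 → f/2.8 → f/2.5 — 4 1/3 stops opened up (brighter).
Need 4 1/3 stops darker from the shutter speed: 4 → 3.2 → 2.5 → 2 → 1.6 → 1.3 → 1 → 0.8 → 0.6 → 0.5 → 0.4 → 0.3 → 1/4 → 1/5.

1/5s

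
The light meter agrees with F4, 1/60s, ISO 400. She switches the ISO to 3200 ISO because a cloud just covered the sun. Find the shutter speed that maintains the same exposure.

1/500s

ISO: 400 → 800 → 1600 → 3200 — 3 stops raised (brighter).
Need 3 stops darker from the shutter speed: 1/60 → 1/125 → 1/250 → 1/500.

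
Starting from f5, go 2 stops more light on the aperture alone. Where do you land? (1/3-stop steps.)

Aperture: f/5 → f/4.5 → f/4 → f/3.5 → f/3.2 → f/2.8 → f/2.5 — 2 stops larger aperture (brighter).

f/2.5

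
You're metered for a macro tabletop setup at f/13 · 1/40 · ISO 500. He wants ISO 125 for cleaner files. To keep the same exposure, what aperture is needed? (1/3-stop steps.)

f/6.3

ISO: 500 → 400 → 320 → 250 → 200 → 160 → 125 — 2 stops lower (darker).
Need 2 stops brighter from the aperture: f/13 → f/11 → f/10 → f/9 → f/8 → f/7.1 → f/6.3.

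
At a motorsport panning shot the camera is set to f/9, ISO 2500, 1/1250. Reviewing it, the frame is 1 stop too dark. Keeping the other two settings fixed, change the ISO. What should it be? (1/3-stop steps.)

Underexposed by 1 stop → need 1 stop brighter.
ISO: 2500 → 3200 → 4000 → 5000.

ISO 5000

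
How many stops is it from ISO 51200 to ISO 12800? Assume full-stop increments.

51200 → 25600 → 12800 — count the steps: 2 stops.

2 stops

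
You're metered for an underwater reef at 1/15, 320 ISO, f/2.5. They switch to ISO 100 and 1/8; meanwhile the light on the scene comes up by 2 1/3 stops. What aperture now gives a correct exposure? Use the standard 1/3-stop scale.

Scene light: 2 1/3 stops brighter.
ISO: 320 → 250 → 200 → 160 → 125 → 100 — 1 2/3 stops dropped (darker).
Shutter speed: 1/15 → 1/13 → 1/10 → 1/8 — 1 stop longer (brighter).
Net so far: 1 2/3 stops brighter. Aperture: f/2.5 → f/2.8 → f/3.2 → f/3.5 → f/4 → f/4.5.

f/4.5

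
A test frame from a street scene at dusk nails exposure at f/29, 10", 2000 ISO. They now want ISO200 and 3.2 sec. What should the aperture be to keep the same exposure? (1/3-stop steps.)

ISO: 2000 → 1600 → 1250 → 1000 → 800 → 640 → 500 → 400 → 320 → 250 → 200 — 3 1/3 stops lower (darker).
Shutter speed: 10 → 8 → 6 → 5 → 4 → 3.2 — 1 2/3 stops shorter (darker).
Net change so far: 5 stops darker. Offset with the aperture: f/29 → f/25 → f/22 → f/20 → f/18 → f/16 → f/14 → f/13 → f/11 → f/10 → f/9 → f/8 → f/7.1 → f/6.3 → f/5.6 → f/5.

f/5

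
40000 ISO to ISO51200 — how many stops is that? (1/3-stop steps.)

40000 → 51200 — count the steps: 1 third-stops = 1/3 stop.

1/3 stop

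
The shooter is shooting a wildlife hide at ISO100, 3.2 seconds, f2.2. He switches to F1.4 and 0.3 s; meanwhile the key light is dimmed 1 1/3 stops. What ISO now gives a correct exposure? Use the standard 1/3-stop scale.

Scene light: 1 1/3 stops darker.
Aperture: f/2.2 → f/2 → f/1.8 → f/1.6 → f/1.4 — 1 1/3 stops larger aperture (brighter).
Shutter speed: 3.2 → 2.5 → 2 → 1.6 → 1.3 → 1 → 0.8 → 0.6 → 0.5 → 0.4 → 0.3 — 3 1/3 stops faster (darker).
Net so far: 3 1/3 stops darker. ISO: 100 → 125 → 160 → 200 → 250 → 320 → 400 → 500 → 640 → 800 → 1000.

ISO 1000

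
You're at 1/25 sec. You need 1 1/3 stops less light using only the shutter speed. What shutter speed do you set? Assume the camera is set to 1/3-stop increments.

1/60s

Shutter speed: 1/25 → 1/30 → 1/40 → 1/50 → 1/60 — 1 1/3 stops faster (darker).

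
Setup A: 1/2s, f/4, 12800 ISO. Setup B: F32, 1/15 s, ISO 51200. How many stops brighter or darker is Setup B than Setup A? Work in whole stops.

7 stops darker

Aperture: f/4 → f/5.6 → f/8 → f/11 → f/16 → f/22 → f/32 — 6 stops stopped down (darker).
Shutter speed: 1/2 → 1/4 → 1/8 → 1/15 — 3 stops faster (darker).
ISO: 12800 → 25600 → 51200 — 2 stops higher (brighter).
Net: −6 −3 +2 = −7 stops.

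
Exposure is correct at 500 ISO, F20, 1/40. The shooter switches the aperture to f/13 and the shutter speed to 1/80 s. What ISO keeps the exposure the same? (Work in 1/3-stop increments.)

ISO 400

Aperture: f/20 → f/18 → f/16 → f/14 → f/13 — 1 1/3 stops wider (brighter).
Shutter speed: 1/40 → 1/50 → 1/60 → 1/80 — 1 stop faster (darker).
Net change so far: 1/3 stop brighter. Offset with the ISO: 500 → 400.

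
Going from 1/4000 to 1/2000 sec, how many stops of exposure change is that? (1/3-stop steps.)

1/4000 → 1/3200 → 1/2500 → 1/2000 — count the steps: 3 third-stops = 1 stop.

1 stop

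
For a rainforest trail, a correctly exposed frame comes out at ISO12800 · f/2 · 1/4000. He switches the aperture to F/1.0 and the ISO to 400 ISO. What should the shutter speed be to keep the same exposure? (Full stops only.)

1/500s

Aperture: f/2 → f/1.4 → f/1.0 — 2 stops larger aperture (brighter).
ISO: 12800 → 6400 → 3200 → 1600 → 800 → 400 — 5 stops dropped (darker).
Net change so far: 3 stops darker. Offset with the shutter speed: 1/4000 → 1/2000 → 1/1000 → 1/500.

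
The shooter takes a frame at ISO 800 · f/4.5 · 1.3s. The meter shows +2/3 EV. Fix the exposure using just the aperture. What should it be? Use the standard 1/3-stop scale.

f/5.6

Overexposed by 2/3 stop → need 2/3 stop darker.
Aperture: f/4.5 → f/5 → f/5.6.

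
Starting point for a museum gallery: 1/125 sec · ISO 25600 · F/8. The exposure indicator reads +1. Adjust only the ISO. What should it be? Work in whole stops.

ISO 12800

Overexposed by 1 stop → need 1 stop darker.
ISO: 25600 → 12800.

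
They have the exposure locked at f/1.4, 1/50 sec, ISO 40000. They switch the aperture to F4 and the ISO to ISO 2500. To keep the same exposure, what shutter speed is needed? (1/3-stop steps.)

Aperture: f/1.4 → f/1.6 → f/1.8 → f/2 → f/2.2 → f/2.5 → f/2.8 → f/3.2 → f/3.5 → f/4 — 3 stops narrower (darker).
ISO: 40000 → 32000 → 25600 → 20000 → 16000 → 12800 → 10000 → 8000 → 6400 → 5000 → 4000 → 3200 → 2500 — 4 stops dropped (darker).
Net change so far: 7 stops darker. Offset with the shutter speed: 1/50 → 1/40 → 1/30 → 1/25 → 1/20 → 1/15 → 1/13 → 1/10 → 1/8 → 1/6 → 1/5 → 1/4 → 0.3 → 0.4 → 0.5 → 0.6 → 0.8 → 1 → 1.3 → 1.6 → 2 → 2.5.

2.5 s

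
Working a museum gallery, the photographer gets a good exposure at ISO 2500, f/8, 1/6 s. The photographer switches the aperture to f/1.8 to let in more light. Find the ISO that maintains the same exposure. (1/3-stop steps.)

ISO 125

Aperture: f/8 → f/7.1 → f/6.3 → f/5.6 → f/5 → f/4.5 → f/4 → f/3.5 → f/3.2 → f/2.8 → f/2.5 → f/2.2 → f/2 → f/1.8 — 4 1/3 stops wider (brighter).
Need 4 1/3 stops darker from the ISO: 2500 → 2000 → 1600 → 1250 → 1000 → 800 → 640 → 500 → 400 → 320 → 250 → 200 → 160 → 125.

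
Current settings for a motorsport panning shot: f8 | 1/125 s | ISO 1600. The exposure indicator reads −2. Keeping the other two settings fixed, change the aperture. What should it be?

f/4

Underexposed by 2 stops → need 2 stops brighter.
Aperture: f/8 → f/5.6 → f/4.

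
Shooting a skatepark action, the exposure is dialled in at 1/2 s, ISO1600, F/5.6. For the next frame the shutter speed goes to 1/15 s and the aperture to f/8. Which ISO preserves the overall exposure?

Shutter speed: 1/2 → 1/4 → 1/8 → 1/15 — 3 stops faster (darker).
Aperture: f/5.6 → f/8 — 1 stop smaller aperture (darker).
Net change so far: 4 stops darker. Offset with the ISO: 1600 → 3200 → 6400 → 12800 → 25600.

ISO 25600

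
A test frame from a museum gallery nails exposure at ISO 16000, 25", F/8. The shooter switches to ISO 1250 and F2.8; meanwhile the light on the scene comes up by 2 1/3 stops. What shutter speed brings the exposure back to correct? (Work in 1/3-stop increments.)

8 s

Scene light: 2 1/3 stops brighter.
ISO: 16000 → 12800 → 10000 → 8000 → 6400 → 5000 → 4000 → 3200 → 2500 → 2000 → 1600 → 1250 — 3 2/3 stops dropped (darker).
Aperture: f/8 → f/7.1 → f/6.3 → f/5.6 → f/5 → f/4.5 → f/4 → f/3.5 → f/3.2 → f/2.8 — 3 stops opened up (brighter).
Net so far: 1 2/3 stops brighter. Shutter speed: 25 → 20 → 15 → 13 → 10 → 8.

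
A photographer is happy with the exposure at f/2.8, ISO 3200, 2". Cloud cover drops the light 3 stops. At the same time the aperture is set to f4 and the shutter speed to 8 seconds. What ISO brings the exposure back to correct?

ISO 12800

Scene light: 3 stops darker.
Aperture: f/2.8 → f/4 — 1 stop narrower (darker).
Shutter speed: 2 → 4 → 8 — 2 stops slower (brighter).
Net so far: 2 stops darker. ISO: 3200 → 6400 → 12800.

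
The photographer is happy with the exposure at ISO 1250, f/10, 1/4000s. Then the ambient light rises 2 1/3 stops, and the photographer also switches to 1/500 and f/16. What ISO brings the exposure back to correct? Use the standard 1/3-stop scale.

Scene light: 2 1/3 stops brighter.
Shutter speed: 1/4000 → 1/3200 → 1/2500 → 1/2000 → 1/1600 → 1/1250 → 1/1000 → 1/800 → 1/640 → 1/500 — 3 stops slower (brighter).
Aperture: f/10 → f/11 → f/13 → f/14 → f/16 — 1 1/3 stops stopped down (darker).
Net so far: 4 stops brighter. ISO: 1250 → 1000 → 800 → 640 → 500 → 400 → 320 → 250 → 200 → 160 → 125 → 100 → 80.

ISO 80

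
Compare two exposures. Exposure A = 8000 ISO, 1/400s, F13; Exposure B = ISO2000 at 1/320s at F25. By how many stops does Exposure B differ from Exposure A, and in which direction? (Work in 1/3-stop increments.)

3 2/3 stops darker

Aperture: f/13 → f/14 → f/16 → f/18 → f/20 → f/22 → f/25 — 2 stops narrower (darker).
Shutter speed: 1/400 → 1/320 — 1/3 stop slower (brighter).
ISO: 8000 → 6400 → 5000 → 4000 → 3200 → 2500 → 2000 — 2 stops dropped (darker).
Net: −2 +1/3 −2 = −3 2/3 stops.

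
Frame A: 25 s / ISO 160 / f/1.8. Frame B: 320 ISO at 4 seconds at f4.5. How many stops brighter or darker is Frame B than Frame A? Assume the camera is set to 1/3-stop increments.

Aperture: f/1.8 → f/2 → f/2.2 → f/2.5 → f/2.8 → f/3.2 → f/3.5 → f/4 → f/4.5 — 2 2/3 stops narrower (darker).
Shutter speed: 25 → 20 → 15 → 13 → 10 → 8 → 6 → 5 → 4 — 2 2/3 stops faster (darker).
ISO: 160 → 200 → 250 → 320 — 1 stop raised (brighter).
Net: −2 2/3 −2 2/3 +1 = −4 1/3 stops.

4 1/3 stops darker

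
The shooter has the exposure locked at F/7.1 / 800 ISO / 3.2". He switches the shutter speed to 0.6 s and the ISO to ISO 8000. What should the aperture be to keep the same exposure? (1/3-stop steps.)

Shutter speed: 3.2 → 2.5 → 2 → 1.6 → 1.3 → 1 → 0.8 → 0.6 — 2 1/3 stops shorter (darker).
ISO: 800 → 1000 → 1250 → 1600 → 2000 → 2500 → 3200 → 4000 → 5000 → 6400 → 8000 — 3 1/3 stops higher (brighter).
Net change so far: 1 stop brighter. Offset with the aperture: f/7.1 → f/8 → f/9 → f/10.

f/10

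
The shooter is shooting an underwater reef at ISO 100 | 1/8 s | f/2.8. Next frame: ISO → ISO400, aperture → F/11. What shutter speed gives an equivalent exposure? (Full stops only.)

1/2s

ISO: 100 → 200 → 400 — 2 stops raised (brighter).
Aperture: f/2.8 → f/4 → f/5.6 → f/8 → f/11 — 4 stops smaller aperture (darker).
Net change so far: 2 stops darker. Offset with the shutter speed: 1/8 → 1/4 → 1/2.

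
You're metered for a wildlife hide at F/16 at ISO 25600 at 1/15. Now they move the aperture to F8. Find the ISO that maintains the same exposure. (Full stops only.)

Aperture: f/16 → f/11 → f/8 — 2 stops opened up (brighter).
Need 2 stops darker from the ISO: 25600 → 12800 → 6400.

ISO 6400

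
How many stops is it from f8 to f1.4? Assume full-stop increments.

f/8 → f/5.6 → f/4 → f/2.8 → f/2 → f/1.4 — count the steps: 5 stops.

5 stops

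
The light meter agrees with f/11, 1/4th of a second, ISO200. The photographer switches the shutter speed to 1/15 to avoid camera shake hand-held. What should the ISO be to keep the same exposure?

Shutter speed: 1/4 → 1/8 → 1/15 — 2 stops faster (darker).
Need 2 stops brighter from the ISO: 200 → 400 → 800.

ISO 800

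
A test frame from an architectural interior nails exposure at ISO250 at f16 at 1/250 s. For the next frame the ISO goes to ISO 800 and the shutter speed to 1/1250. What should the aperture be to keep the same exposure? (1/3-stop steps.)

ISO: 250 → 320 → 400 → 500 → 640 → 800 — 1 2/3 stops higher (brighter).
Shutter speed: 1/250 → 1/320 → 1/400 → 1/500 → 1/640 → 1/800 → 1/1000 → 1/1250 — 2 1/3 stops faster (darker).
Net change so far: 2/3 stop darker. Offset with the aperture: f/16 → f/14 → f/13.

f/13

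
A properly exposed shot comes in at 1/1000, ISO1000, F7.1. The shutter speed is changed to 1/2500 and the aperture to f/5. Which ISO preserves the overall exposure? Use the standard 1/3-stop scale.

ISO 1250

Shutter speed: 1/1000 → 1/1250 → 1/1600 → 1/2000 → 1/2500 — 1 1/3 stops faster (darker).
Aperture: f/7.1 → f/6.3 → f/5.6 → f/5 — 1 stop larger aperture (brighter).
Net change so far: 1/3 stop darker. Offset with the ISO: 1000 → 1250.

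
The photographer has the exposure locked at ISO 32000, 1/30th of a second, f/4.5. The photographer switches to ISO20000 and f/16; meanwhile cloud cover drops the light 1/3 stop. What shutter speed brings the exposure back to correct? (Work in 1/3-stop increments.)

0.8 s

Scene light: 1/3 stop darker.
ISO: 32000 → 25600 → 20000 — 2/3 stop dropped (darker).
Aperture: f/4.5 → f/5 → f/5.6 → f/6.3 → f/7.1 → f/8 → f/9 → f/10 → f/11 → f/13 → f/14 → f/16 — 3 2/3 stops smaller aperture (darker).
Net so far: 4 2/3 stops darker. Shutter speed: 1/30 → 1/25 → 1/20 → 1/15 → 1/13 → 1/10 → 1/8 → 1/6 → 1/5 → 1/4 → 0.3 → 0.4 → 0.5 → 0.6 → 0.8.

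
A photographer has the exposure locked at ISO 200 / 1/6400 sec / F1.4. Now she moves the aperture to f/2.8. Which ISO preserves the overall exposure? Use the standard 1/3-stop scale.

Aperture: f/1.4 → f/1.6 → f/1.8 → f/2 → f/2.2 → f/2.5 → f/2.8 — 2 stops stopped down (darker).
Need 2 stops brighter from the ISO: 200 → 250 → 320 → 400 → 500 → 640 → 800.

ISO 800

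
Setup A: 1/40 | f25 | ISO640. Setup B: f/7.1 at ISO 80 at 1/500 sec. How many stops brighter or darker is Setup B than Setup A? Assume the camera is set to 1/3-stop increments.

3 stops darker

Aperture: f/25 → f/22 → f/20 → f/18 → f/16 → f/14 → f/13 → f/11 → f/10 → f/9 → f/8 → f/7.1 — 3 2/3 stops larger aperture (brighter).
Shutter speed: 1/40 → 1/50 → 1/60 → 1/80 → 1/100 → 1/125 → 1/160 → 1/200 → 1/250 → 1/320 → 1/400 → 1/500 — 3 2/3 stops faster (darker).
ISO: 640 → 500 → 400 → 320 → 250 → 200 → 160 → 125 → 100 → 80 — 3 stops lower (darker).
Net: +3 2/3 −3 2/3 −3 = −3 stops.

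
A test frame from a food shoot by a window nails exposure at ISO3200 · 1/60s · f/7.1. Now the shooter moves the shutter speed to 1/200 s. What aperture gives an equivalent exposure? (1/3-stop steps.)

f/4

Shutter speed: 1/60 → 1/80 → 1/100 → 1/125 → 1/160 → 1/200 — 1 2/3 stops shorter (darker).
Need 1 2/3 stops brighter from the aperture: f/7.1 → f/6.3 → f/5.6 → f/5 → f/4.5 → f/4.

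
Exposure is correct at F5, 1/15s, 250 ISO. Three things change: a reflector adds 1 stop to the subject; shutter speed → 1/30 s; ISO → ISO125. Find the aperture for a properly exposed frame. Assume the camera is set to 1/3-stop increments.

Scene light: 1 stop brighter.
Shutter speed: 1/15 → 1/20 → 1/25 → 1/30 — 1 stop shorter (darker).
ISO: 250 → 200 → 160 → 125 — 1 stop lower (darker).
Net so far: 1 stop darker. Aperture: f/5 → f/4.5 → f/4 → f/3.5.

f/3.5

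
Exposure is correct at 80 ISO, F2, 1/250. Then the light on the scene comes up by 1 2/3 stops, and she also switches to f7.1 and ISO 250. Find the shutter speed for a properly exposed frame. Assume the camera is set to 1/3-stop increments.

Scene light: 1 2/3 stops brighter.
Aperture: f/2 → f/2.2 → f/2.5 → f/2.8 → f/3.2 → f/3.5 → f/4 → f/4.5 → f/5 → f/5.6 → f/6.3 → f/7.1 — 3 2/3 stops narrower (darker).
ISO: 80 → 100 → 125 → 160 → 200 → 250 — 1 2/3 stops raised (brighter).
Net so far: 1/3 stop darker. Shutter speed: 1/250 → 1/200.

1/200s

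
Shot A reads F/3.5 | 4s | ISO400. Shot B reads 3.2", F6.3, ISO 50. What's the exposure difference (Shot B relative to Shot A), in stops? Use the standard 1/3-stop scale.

5 stops darker

Aperture: f/3.5 → f/4 → f/4.5 → f/5 → f/5.6 → f/6.3 — 1 2/3 stops smaller aperture (darker).
Shutter speed: 4 → 3.2 — 1/3 stop faster (darker).
ISO: 400 → 320 → 250 → 200 → 160 → 125 → 100 → 80 → 64 → 50 — 3 stops lower (darker).
Net: −1 2/3 −1/3 −3 = −5 stops.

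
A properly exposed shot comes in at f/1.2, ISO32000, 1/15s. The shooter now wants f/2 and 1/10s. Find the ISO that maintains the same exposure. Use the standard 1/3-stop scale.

ISO 51200

Aperture: f/1.2 → f/1.4 → f/1.6 → f/1.8 → f/2 — 1 1/3 stops stopped down (darker).
Shutter speed: 1/15 → 1/13 → 1/10 — 2/3 stop longer (brighter).
Net change so far: 2/3 stop darker. Offset with the ISO: 32000 → 40000 → 51200.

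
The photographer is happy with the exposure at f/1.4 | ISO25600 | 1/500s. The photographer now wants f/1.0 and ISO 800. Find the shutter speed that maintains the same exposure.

Aperture: f/1.4 → f/1.0 — 1 stop opened up (brighter).
ISO: 25600 → 12800 → 6400 → 3200 → 1600 → 800 — 5 stops dropped (darker).
Net change so far: 4 stops darker. Offset with the shutter speed: 1/500 → 1/250 → 1/125 → 1/60 → 1/30.

1/30s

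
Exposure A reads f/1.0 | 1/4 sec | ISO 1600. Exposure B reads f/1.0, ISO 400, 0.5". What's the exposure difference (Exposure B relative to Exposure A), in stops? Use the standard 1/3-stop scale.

1 stop darker

Aperture: unchanged.
Shutter speed: 1/4 → 0.3 → 0.4 → 0.5 — 1 stop longer (brighter).
ISO: 1600 → 1250 → 1000 → 800 → 640 → 500 → 400 — 2 stops lower (darker).
Net: +1 −2 = −1 stop.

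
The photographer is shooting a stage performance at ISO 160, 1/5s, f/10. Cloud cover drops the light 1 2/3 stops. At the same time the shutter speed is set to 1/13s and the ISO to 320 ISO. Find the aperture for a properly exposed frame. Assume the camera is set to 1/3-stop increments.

f/5

Scene light: 1 2/3 stops darker.
Shutter speed: 1/5 → 1/6 → 1/8 → 1/10 → 1/13 — 1 1/3 stops shorter (darker).
ISO: 160 → 200 → 250 → 320 — 1 stop higher (brighter).
Net so far: 2 stops darker. Aperture: f/10 → f/9 → f/8 → f/7.1 → f/6.3 → f/5.6 → f/5.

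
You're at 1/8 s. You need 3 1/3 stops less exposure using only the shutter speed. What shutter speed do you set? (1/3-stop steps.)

Shutter speed: 1/8 → 1/10 → 1/13 → 1/15 → 1/20 → 1/25 → 1/30 → 1/40 → 1/50 → 1/60 → 1/80 — 3 1/3 stops shorter (darker).

1/80s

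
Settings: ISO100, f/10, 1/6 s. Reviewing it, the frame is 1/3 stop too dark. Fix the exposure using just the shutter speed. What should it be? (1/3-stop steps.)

1/5s

Underexposed by 1/3 stop → need 1/3 stop brighter.
Shutter speed: 1/6 → 1/5.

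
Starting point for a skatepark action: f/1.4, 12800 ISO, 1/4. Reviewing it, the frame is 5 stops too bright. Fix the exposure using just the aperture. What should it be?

Overexposed by 5 stops → need 5 stops darker.
Aperture: f/1.4 → f/2 → f/2.8 → f/4 → f/5.6 → f/8.

f/8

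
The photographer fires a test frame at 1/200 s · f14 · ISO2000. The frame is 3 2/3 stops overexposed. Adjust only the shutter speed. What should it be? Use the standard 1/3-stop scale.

Overexposed by 3 2/3 stops → need 3 2/3 stops darker.
Shutter speed: 1/200 → 1/250 → 1/320 → 1/400 → 1/500 → 1/640 → 1/800 → 1/1000 → 1/1250 → 1/1600 → 1/2000 → 1/2500.

1/2500s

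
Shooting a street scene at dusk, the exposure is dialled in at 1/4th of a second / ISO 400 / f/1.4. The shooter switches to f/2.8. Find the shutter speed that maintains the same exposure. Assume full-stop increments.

Aperture: f/1.4 → f/2 → f/2.8 — 2 stops smaller aperture (darker).
Need 2 stops brighter from the shutter speed: 1/4 → 1/2 → 1.

1 s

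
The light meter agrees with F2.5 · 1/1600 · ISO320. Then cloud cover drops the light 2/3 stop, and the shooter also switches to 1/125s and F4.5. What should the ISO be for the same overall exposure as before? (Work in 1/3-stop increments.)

Scene light: 2/3 stop darker.
Shutter speed: 1/1600 → 1/1250 → 1/1000 → 1/800 → 1/640 → 1/500 → 1/400 → 1/320 → 1/250 → 1/200 → 1/160 → 1/125 — 3 2/3 stops longer (brighter).
Aperture: f/2.5 → f/2.8 → f/3.2 → f/3.5 → f/4 → f/4.5 — 1 2/3 stops narrower (darker).
Net so far: 1 1/3 stops brighter. ISO: 320 → 250 → 200 → 160 → 125.

ISO 125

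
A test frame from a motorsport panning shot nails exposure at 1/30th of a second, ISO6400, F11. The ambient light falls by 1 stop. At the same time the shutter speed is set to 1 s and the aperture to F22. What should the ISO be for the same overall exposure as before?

Scene light: 1 stop darker.
Shutter speed: 1/30 → 1/15 → 1/8 → 1/4 → 1/2 → 1 — 5 stops longer (brighter).
Aperture: f/11 → f/16 → f/22 — 2 stops stopped down (darker).
Net so far: 2 stops brighter. ISO: 6400 → 3200 → 1600.

ISO 1600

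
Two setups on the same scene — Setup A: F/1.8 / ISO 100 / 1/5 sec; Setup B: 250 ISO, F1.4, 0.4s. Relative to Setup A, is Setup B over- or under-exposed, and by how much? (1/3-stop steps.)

3 stops brighter

Aperture: f/1.8 → f/1.6 → f/1.4 — 2/3 stop larger aperture (brighter).
Shutter speed: 1/5 → 1/4 → 0.3 → 0.4 — 1 stop longer (brighter).
ISO: 100 → 125 → 160 → 200 → 250 — 1 1/3 stops raised (brighter).
Net: +2/3 +1 +1 1/3 = +3 stops.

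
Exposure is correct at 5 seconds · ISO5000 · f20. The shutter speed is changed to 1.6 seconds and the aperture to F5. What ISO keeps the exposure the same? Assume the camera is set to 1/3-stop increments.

Shutter speed: 5 → 4 → 3.2 → 2.5 → 2 → 1.6 — 1 2/3 stops shorter (darker).
Aperture: f/20 → f/18 → f/16 → f/14 → f/13 → f/11 → f/10 → f/9 → f/8 → f/7.1 → f/6.3 → f/5.6 → f/5 — 4 stops opened up (brighter).
Net change so far: 2 1/3 stops brighter. Offset with the ISO: 5000 → 4000 → 3200 → 2500 → 2000 → 1600 → 1250 → 1000.

ISO 1000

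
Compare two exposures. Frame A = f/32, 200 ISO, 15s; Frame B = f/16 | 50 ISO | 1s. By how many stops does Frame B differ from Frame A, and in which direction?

Aperture: f/32 → f/22 → f/16 — 2 stops opened up (brighter).
Shutter speed: 15 → 8 → 4 → 2 → 1 — 4 stops faster (darker).
ISO: 200 → 100 → 50 — 2 stops lower (darker).
Net: +2 −4 −2 = −4 stops.

4 stops darker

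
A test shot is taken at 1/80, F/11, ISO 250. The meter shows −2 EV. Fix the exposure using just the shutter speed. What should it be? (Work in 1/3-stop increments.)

Underexposed by 2 stops → need 2 stops brighter.
Shutter speed: 1/80 → 1/60 → 1/50 → 1/40 → 1/30 → 1/25 → 1/20.

1/20s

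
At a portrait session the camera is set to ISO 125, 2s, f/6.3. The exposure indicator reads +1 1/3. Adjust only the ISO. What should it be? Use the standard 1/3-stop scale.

ISO 50

Overexposed by 1 1/3 stops → need 1 1/3 stops darker.
ISO: 125 → 100 → 80 → 64 → 50.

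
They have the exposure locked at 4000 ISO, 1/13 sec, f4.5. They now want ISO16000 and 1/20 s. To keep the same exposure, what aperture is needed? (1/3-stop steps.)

ISO: 4000 → 5000 → 6400 → 8000 → 10000 → 12800 → 16000 — 2 stops higher (brighter).
Shutter speed: 1/13 → 1/15 → 1/20 — 2/3 stop faster (darker).
Net change so far: 1 1/3 stops brighter. Offset with the aperture: f/4.5 → f/5 → f/5.6 → f/6.3 → f/7.1.

f/7.1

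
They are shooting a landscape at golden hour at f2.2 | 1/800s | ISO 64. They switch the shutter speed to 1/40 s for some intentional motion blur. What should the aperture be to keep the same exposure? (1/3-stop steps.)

f/10

Shutter speed: 1/800 → 1/640 → 1/500 → 1/400 → 1/320 → 1/250 → 1/200 → 1/160 → 1/125 → 1/100 → 1/80 → 1/60 → 1/50 → 1/40 — 4 1/3 stops longer (brighter).
Need 4 1/3 stops darker from the aperture: f/2.2 → f/2.5 → f/2.8 → f/3.2 → f/3.5 → f/4 → f/4.5 → f/5 → f/5.6 → f/6.3 → f/7.1 → f/8 → f/9 → f/10.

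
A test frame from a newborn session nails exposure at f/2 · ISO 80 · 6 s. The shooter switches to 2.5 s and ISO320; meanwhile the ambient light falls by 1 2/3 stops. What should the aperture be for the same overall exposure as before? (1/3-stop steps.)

f/1.4

Scene light: 1 2/3 stops darker.
Shutter speed: 6 → 5 → 4 → 3.2 → 2.5 — 1 1/3 stops shorter (darker).
ISO: 80 → 100 → 125 → 160 → 200 → 250 → 320 — 2 stops higher (brighter).
Net so far: 1 stop darker. Aperture: f/2 → f/1.8 → f/1.6 → f/1.4.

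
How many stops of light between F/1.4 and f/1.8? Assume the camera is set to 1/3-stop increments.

2/3 stop

f/1.4 → f/1.6 → f/1.8 — count the steps: 2 third-stops = 2/3 stop.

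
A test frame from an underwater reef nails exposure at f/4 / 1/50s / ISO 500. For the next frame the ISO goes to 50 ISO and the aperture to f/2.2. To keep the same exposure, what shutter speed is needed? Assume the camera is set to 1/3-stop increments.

ISO: 500 → 400 → 320 → 250 → 200 → 160 → 125 → 100 → 80 → 64 → 50 — 3 1/3 stops dropped (darker).
Aperture: f/4 → f/3.5 → f/3.2 → f/2.8 → f/2.5 → f/2.2 — 1 2/3 stops wider (brighter).
Net change so far: 1 2/3 stops darker. Offset with the shutter speed: 1/50 → 1/40 → 1/30 → 1/25 → 1/20 → 1/15.

1/15s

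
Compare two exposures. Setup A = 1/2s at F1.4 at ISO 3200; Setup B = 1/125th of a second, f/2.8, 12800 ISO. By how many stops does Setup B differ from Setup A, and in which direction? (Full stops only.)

Aperture: f/1.4 → f/2 → f/2.8 — 2 stops narrower (darker).
Shutter speed: 1/2 → 1/4 → 1/8 → 1/15 → 1/30 → 1/60 → 1/125 — 6 stops shorter (darker).
ISO: 3200 → 6400 → 12800 — 2 stops raised (brighter).
Net: −2 −6 +2 = −6 stops.

6 stops darker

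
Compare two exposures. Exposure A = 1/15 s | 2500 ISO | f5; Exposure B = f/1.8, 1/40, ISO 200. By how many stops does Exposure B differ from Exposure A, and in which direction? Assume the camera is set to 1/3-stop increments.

Aperture: f/5 → f/4.5 → f/4 → f/3.5 → f/3.2 → f/2.8 → f/2.5 → f/2.2 → f/2 → f/1.8 — 3 stops wider (brighter).
Shutter speed: 1/15 → 1/20 → 1/25 → 1/30 → 1/40 — 1 1/3 stops faster (darker).
ISO: 2500 → 2000 → 1600 → 1250 → 1000 → 800 → 640 → 500 → 400 → 320 → 250 → 200 — 3 2/3 stops lower (darker).
Net: +3 −1 1/3 −3 2/3 = −2 stops.

2 stops darker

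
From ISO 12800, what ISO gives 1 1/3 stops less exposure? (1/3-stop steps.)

ISO 5000

ISO: 12800 → 10000 → 8000 → 6400 → 5000 — 1 1/3 stops lower (darker).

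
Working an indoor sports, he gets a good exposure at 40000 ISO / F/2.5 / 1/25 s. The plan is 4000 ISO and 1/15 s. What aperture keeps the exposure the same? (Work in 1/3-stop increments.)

ISO: 40000 → 32000 → 25600 → 20000 → 16000 → 12800 → 10000 → 8000 → 6400 → 5000 → 4000 — 3 1/3 stops dropped (darker).
Shutter speed: 1/25 → 1/20 → 1/15 — 2/3 stop longer (brighter).
Net change so far: 2 2/3 stops darker. Offset with the aperture: f/2.5 → f/2.2 → f/2 → f/1.8 → f/1.6 → f/1.4 → f/1.2 → f/1.1 → f/1.0.

f/1.0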